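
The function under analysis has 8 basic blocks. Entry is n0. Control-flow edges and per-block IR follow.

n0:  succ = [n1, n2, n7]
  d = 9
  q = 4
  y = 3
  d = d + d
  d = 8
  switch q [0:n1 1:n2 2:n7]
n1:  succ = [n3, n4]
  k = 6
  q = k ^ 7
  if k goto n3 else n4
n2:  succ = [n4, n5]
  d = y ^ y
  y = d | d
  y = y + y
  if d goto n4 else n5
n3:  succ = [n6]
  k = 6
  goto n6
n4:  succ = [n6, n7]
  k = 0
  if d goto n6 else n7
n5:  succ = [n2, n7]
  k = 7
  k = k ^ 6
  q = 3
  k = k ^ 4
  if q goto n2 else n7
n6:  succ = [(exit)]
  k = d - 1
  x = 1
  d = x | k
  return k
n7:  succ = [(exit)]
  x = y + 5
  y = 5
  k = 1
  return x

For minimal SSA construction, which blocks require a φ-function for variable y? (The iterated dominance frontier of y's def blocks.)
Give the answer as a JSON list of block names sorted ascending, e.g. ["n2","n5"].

idom tree: n1←n0 n2←n0 n3←n1 n4←n0 n5←n2 n6←n0 n7←n0
Dom∩ at merges:
  n2: preds {n0,n5}: {n0} ∩ {n0,n2,n5} = {n0}; idom=n0
  n4: preds {n1,n2}: {n0,n1} ∩ {n0,n2} = {n0}; idom=n0
  n6: preds {n3,n4}: {n0,n1,n3} ∩ {n0,n4} = {n0}; idom=n0
  n7: preds {n0,n4,n5}: {n0} ∩ {n0,n4} ∩ {n0,n2,n5} = {n0}; idom=n0

DF derivation:
  n2←n0: walk · to n0
  n2←n5: walk n5→n2 to n0
  n4←n1: walk n1 to n0
  n4←n2: walk n2 to n0
  n6←n3: walk n3→n1 to n0
  n6←n4: walk n4 to n0
  n7←n0: walk · to n0
  n7←n4: walk n4 to n0
  n7←n5: walk n5→n2 to n0
  DF(n0)=∅
  DF(n1)={n4,n6}
  DF(n2)={n2,n4,n7}
  DF(n3)={n6}
  DF(n4)={n6,n7}
  DF(n5)={n2,n7}
  DF(n6)=∅
  DF(n7)=∅

φ for y: defs {n0,n2,n7}
  DF⁺ = {n2,n4,n6,n7}

Answer: ["n2", "n4", "n6", "n7"]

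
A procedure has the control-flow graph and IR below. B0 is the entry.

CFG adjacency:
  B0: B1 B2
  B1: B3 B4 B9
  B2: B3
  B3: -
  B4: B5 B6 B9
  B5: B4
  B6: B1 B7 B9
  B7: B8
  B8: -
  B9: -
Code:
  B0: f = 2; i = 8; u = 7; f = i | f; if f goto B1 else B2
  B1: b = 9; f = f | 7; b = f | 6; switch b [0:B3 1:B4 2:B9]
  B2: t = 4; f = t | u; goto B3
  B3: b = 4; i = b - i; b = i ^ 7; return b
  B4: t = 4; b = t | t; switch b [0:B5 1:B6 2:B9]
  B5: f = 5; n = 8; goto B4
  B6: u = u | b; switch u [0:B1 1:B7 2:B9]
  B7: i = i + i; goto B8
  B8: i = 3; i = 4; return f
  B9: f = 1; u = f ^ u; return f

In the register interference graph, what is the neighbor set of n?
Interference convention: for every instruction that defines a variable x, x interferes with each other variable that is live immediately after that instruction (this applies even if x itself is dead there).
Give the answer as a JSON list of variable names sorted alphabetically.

Answer: ["f", "i", "u"]

Analysis:
def/use:
  B0 def {f,i,u} use ∅
  B1 def {b,f} use {f}
  B2 def {f,t} use {u}
  B3 def {b,i} use {i}
  B4 def {b,t} use ∅
  B5 def {f,n} use ∅
  B6 def {u} use {b,u}
  B7 def {i} use {i}
  B8 def {i} use {f}
  B9 def {f,u} use {u}

Backward fixpoint:
  live B0: ∅→{f,i,u}
  live B1: {f,i,u}→{f,i,u}
  live B2: {i,u}→{i}
  live B3: {i}→∅
  live B4: {f,i,u}→{b,f,i,u}
  live B5: {i,u}→{f,i,u}
  live B6: {b,f,i,u}→{f,i,u}
  live B7: {f,i}→{f}
  live B8: {f}→∅
  live B9: {u}→∅

Interfere edges:
  b: {f,i,u}
  f: {b,i,n,t,u}
  i: {b,f,n,t,u}
  n: {f,i,u}
  t: {f,i,u}
  u: {b,f,i,n,t}

N(n) = ["f", "i", "u"]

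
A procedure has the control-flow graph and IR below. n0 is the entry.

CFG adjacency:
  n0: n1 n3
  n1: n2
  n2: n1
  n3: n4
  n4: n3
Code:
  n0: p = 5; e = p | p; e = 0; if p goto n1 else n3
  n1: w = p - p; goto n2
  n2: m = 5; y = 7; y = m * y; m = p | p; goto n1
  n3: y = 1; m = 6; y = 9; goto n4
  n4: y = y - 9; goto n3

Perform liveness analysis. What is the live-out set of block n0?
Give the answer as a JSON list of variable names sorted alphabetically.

Answer: ["p"]

Derivation:
Per-block:
  n0: {e,p} / ∅
  n1: {w} / {p}
  n2: {m,y} / {p}
  n3: {m,y} / ∅
  n4: {y} / {y}

Liveness:
  live n0: ∅→{p}
  live n1: {p}→{p}
  live n2: {p}→{p}
  live n3: ∅→{y}
  live n4: {y}→∅

live-out(n0) = ["p"]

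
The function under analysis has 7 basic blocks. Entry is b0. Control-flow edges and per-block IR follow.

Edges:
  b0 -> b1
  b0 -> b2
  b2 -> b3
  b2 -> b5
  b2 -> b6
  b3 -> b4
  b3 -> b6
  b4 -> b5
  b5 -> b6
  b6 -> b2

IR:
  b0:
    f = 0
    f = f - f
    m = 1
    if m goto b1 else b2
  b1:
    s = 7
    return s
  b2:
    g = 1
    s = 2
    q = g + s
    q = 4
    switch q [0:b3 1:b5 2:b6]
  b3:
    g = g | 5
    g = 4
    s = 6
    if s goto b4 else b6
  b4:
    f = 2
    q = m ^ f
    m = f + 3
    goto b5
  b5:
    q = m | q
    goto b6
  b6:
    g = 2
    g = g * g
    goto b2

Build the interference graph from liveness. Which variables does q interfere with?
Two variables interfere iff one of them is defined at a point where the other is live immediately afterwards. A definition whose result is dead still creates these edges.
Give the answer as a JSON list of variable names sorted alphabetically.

def/use:
  b0: def={f,m} ue=∅
  b1: def={s} ue=∅
  b2: def={g,q,s} ue=∅
  b3: def={g,s} ue={g}
  b4: def={f,m,q} ue={m}
  b5: def={q} ue={m,q}
  b6: def={g} ue=∅

Liveness:
  b0 li=∅ lo={m}
  b1 li=∅ lo=∅
  b2 li={m} lo={g,m,q}
  b3 li={g,m} lo={m}
  b4 li={m} lo={m,q}
  b5 li={m,q} lo={m}
  b6 li={m} lo={m}

Interfere edges:
  f: {m,q}
  g: {m,q,s}
  m: {f,g,q,s}
  q: {f,g,m}
  s: {g,m}

N(q) = ["f", "g", "m"]

Answer: ["f", "g", "m"]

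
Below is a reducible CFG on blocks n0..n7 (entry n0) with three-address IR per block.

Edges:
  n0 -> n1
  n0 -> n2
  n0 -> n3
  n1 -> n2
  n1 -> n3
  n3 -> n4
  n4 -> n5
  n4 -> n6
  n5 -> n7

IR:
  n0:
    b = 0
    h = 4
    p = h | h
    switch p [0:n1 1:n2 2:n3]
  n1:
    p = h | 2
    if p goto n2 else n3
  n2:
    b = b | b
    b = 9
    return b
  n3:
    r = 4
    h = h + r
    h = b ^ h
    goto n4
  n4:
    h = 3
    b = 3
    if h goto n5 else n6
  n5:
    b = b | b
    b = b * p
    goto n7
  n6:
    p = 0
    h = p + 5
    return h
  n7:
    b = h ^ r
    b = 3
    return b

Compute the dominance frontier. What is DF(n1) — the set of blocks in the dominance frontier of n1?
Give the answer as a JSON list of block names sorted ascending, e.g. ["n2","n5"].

idom tree: n1←n0 n2←n0 n3←n0 n4←n3 n5←n4 n6←n4 n7←n5
Join-block Dom:
  n2: preds {n0,n1}: {n0} ∩ {n0,n1} = {n0}; idom=n0
  n3: preds {n0,n1}: {n0} ∩ {n0,n1} = {n0}; idom=n0

DF walk-up:
  join n2 pred n0: · stop@n0
  join n2 pred n1: n1 stop@n0
  join n3 pred n0: · stop@n0
  join n3 pred n1: n1 stop@n0
  DF(n0)=∅
  DF(n1)={n2,n3}
  DF(n2)=∅
  DF(n3)=∅
  DF(n4)=∅
  DF(n5)=∅
  DF(n6)=∅
  DF(n7)=∅

DF(n1) = ["n2", "n3"]

Answer: ["n2", "n3"]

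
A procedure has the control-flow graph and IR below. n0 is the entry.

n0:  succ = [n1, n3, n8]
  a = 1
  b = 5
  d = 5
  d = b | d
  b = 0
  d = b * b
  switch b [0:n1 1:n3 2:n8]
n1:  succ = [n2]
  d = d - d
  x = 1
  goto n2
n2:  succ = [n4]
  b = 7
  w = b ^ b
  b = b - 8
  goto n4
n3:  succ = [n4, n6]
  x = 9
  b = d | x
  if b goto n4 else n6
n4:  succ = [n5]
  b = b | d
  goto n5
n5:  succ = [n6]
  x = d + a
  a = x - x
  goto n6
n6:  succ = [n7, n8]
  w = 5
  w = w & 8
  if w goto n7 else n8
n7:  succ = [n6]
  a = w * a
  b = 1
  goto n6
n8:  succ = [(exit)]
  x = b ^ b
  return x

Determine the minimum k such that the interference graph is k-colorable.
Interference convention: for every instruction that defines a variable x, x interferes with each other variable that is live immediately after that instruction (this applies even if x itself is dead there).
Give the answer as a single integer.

Answer: 4

Derivation:
Per-block:
  n0 def {a,b,d} use ∅
  n1 def {d,x} use {d}
  n2 def {b,w} use ∅
  n3 def {b,x} use {d}
  n4 def {b} use {b,d}
  n5 def {a,x} use {a,d}
  n6 def {w} use ∅
  n7 def {a,b} use {a,w}
  n8 def {x} use {b}

Backward fixpoint:
  live n0: ∅→{a,b,d}
  live n1: {a,d}→{a,d}
  live n2: {a,d}→{a,b,d}
  live n3: {a,d}→{a,b,d}
  live n4: {a,b,d}→{a,b,d}
  live n5: {a,b,d}→{a,b}
  live n6: {a,b}→{a,b,w}
  live n7: {a,w}→{a,b}
  live n8: {b}→∅

Interference:
  a: {b,d,w,x}
  b: {a,d,w,x}
  d: {a,b,w,x}
  w: {a,b,d}
  x: {a,b,d}

Chromatic number:
  {a,b,d,w} pairwise interfere (4-clique) ⇒ χ ≥ 4
  assign a→r0 b→r1 d→r2 w→r3 x→r3 — no edge inside a register ⇒ χ ≤ 4
  χ = 4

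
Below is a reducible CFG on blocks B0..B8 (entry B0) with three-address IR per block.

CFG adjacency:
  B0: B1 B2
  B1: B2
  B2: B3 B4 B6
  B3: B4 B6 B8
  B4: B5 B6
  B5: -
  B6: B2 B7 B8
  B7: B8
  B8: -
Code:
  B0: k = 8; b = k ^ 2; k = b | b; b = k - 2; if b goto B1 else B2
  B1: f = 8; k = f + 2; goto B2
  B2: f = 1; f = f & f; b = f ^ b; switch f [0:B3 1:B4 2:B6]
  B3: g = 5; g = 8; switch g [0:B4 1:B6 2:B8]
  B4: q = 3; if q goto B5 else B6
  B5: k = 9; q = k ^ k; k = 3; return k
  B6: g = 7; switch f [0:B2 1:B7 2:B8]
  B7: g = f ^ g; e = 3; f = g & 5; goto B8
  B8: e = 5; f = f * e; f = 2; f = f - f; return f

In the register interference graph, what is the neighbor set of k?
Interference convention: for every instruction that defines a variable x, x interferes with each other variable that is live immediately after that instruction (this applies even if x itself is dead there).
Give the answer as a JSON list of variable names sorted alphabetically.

Block summaries:
  B0 def {b,k} use ∅
  B1 def {f,k} use ∅
  B2 def {b,f} use {b}
  B3 def {g} use ∅
  B4 def {q} use ∅
  B5 def {k,q} use ∅
  B6 def {g} use {f}
  B7 def {e,f,g} use {f,g}
  B8 def {e,f} use {f}

Live sets:
  B0: in=∅ out={b}
  B1: in={b} out={b}
  B2: in={b} out={b,f}
  B3: in={b,f} out={b,f}
  B4: in={b,f} out={b,f}
  B5: in=∅ out=∅
  B6: in={b,f} out={b,f,g}
  B7: in={f,g} out={f}
  B8: in={f} out=∅

Interfere edges:
  b↔{f,g,k,q}
  e↔{f,g}
  f↔{b,e,g,q}
  g↔{b,e,f}
  k↔{b}
  q↔{b,f}

N(k) = ["b"]

Answer: ["b"]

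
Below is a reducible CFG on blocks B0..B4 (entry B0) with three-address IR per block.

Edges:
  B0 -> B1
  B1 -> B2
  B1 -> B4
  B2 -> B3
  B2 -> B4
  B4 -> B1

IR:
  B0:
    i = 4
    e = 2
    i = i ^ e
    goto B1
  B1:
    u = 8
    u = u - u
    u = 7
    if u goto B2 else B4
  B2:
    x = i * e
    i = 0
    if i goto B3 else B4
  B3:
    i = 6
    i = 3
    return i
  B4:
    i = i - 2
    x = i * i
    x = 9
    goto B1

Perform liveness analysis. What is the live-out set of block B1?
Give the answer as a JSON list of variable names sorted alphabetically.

def/use:
  B0 def {e,i} use ∅
  B1 def {u} use ∅
  B2 def {i,x} use {e,i}
  B3 def {i} use ∅
  B4 def {i,x} use {i}

Backward fixpoint:
  live B0: ∅→{e,i}
  live B1: {e,i}→{e,i}
  live B2: {e,i}→{e,i}
  live B3: ∅→∅
  live B4: {e,i}→{e,i}

live-out(B1) = ["e", "i"]

Answer: ["e", "i"]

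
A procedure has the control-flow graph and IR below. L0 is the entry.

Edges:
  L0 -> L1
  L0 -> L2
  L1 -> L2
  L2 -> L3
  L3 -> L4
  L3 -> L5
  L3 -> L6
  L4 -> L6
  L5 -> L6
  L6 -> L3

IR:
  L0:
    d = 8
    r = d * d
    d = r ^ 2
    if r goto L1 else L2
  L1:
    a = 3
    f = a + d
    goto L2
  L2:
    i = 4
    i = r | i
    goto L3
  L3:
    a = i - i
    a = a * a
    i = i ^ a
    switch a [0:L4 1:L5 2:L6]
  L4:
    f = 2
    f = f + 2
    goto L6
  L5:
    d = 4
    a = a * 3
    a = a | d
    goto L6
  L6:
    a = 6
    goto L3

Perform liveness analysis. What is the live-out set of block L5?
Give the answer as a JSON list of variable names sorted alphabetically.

def/use:
  L0 def {d,r} use ∅
  L1 def {a,f} use {d}
  L2 def {i} use {r}
  L3 def {a,i} use {i}
  L4 def {f} use ∅
  L5 def {a,d} use {a}
  L6 def {a} use ∅

Liveness:
  live L0: ∅→{d,r}
  live L1: {d,r}→{r}
  live L2: {r}→{i}
  live L3: {i}→{a,i}
  live L4: {i}→{i}
  live L5: {a,i}→{i}
  live L6: {i}→{i}

live-out(L5) = ["i"]

Answer: ["i"]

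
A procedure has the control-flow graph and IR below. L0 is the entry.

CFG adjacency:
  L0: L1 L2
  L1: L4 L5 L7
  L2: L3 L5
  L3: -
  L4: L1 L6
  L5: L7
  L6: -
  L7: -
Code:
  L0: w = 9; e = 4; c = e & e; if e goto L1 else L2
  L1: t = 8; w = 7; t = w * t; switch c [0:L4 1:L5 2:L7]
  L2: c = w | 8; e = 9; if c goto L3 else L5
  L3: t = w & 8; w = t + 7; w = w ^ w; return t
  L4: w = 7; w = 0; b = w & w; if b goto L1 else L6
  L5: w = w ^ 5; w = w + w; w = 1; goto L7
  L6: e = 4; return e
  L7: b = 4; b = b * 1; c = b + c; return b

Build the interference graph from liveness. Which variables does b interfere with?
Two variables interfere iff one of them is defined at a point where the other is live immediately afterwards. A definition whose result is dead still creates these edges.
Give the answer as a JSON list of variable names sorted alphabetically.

Answer: ["c"]

Working:
Block summaries:
  L0: def={c,e,w} ue=∅
  L1: def={t,w} ue={c}
  L2: def={c,e} ue={w}
  L3: def={t,w} ue={w}
  L4: def={b,w} ue=∅
  L5: def={w} ue={w}
  L6: def={e} ue=∅
  L7: def={b,c} ue={c}

Live sets:
  L0: in=∅ out={c,w}
  L1: in={c} out={c,w}
  L2: in={w} out={c,w}
  L3: in={w} out=∅
  L4: in={c} out={c}
  L5: in={c,w} out={c}
  L6: in=∅ out=∅
  L7: in={c} out=∅

Interfere edges:
  b↔{c}
  c↔{b,e,t,w}
  e↔{c,w}
  t↔{c,w}
  w↔{c,e,t}

N(b) = ["c"]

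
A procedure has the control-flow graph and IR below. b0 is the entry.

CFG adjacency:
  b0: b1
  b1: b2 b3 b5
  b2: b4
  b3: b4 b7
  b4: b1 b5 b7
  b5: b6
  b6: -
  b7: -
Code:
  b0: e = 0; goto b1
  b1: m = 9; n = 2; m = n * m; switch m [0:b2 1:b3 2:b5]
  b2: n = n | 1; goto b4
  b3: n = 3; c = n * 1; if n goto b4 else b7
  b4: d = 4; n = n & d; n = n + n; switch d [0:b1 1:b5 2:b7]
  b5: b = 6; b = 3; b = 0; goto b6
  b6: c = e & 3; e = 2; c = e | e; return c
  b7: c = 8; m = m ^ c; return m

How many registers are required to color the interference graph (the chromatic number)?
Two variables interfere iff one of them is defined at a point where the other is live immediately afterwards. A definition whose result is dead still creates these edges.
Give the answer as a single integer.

Answer: 4

Analysis:
def/use:
  b0 def {e} use ∅
  b1 def {m,n} use ∅
  b2 def {n} use {n}
  b3 def {c,n} use ∅
  b4 def {d,n} use {n}
  b5 def {b} use ∅
  b6 def {c,e} use {e}
  b7 def {c,m} use {m}

Liveness:
  b0: in=∅ out={e}
  b1: in={e} out={e,m,n}
  b2: in={e,m,n} out={e,m,n}
  b3: in={e,m} out={e,m,n}
  b4: in={e,m,n} out={e,m}
  b5: in={e} out={e}
  b6: in={e} out=∅
  b7: in={m} out=∅

Conflict graph:
  b↔{e}
  c↔{e,m,n}
  d↔{e,m,n}
  e↔{b,c,d,m,n}
  m↔{c,d,e,n}
  n↔{c,d,e,m}

Chromatic number:
  lower bound: {c,e,m,n} mutually conflict ⇒ χ ≥ 4
  assign b→r1 c→r3 d→r3 e→r0 m→r1 n→r2 — no edge inside a register ⇒ χ ≤ 4
  χ = 4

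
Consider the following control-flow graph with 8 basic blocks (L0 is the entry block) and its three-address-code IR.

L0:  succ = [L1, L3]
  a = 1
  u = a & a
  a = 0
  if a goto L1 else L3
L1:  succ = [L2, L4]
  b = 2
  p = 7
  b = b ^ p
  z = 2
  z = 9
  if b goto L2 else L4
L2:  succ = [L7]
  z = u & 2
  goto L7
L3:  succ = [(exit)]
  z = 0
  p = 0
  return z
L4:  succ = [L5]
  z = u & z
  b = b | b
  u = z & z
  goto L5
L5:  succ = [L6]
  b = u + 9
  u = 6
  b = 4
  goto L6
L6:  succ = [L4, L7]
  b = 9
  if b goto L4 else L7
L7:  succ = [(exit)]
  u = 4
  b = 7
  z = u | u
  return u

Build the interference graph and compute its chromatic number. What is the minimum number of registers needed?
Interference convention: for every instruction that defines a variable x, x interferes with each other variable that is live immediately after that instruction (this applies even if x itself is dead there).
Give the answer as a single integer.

Answer: 4

Working:
def/use:
  L0: def={a,u} ue=∅
  L1: def={b,p,z} ue=∅
  L2: def={z} ue={u}
  L3: def={p,z} ue=∅
  L4: def={b,u,z} ue={b,u,z}
  L5: def={b,u} ue={u}
  L6: def={b} ue=∅
  L7: def={b,u,z} ue=∅

Backward fixpoint:
  L0 li=∅ lo={u}
  L1 li={u} lo={b,u,z}
  L2 li={u} lo=∅
  L3 li=∅ lo=∅
  L4 li={b,u,z} lo={u,z}
  L5 li={u,z} lo={u,z}
  L6 li={u,z} lo={b,u,z}
  L7 li=∅ lo=∅

Conflict graph:
  a↔{u}
  b↔{p,u,z}
  p↔{b,u,z}
  u↔{a,b,p,z}
  z↔{b,p,u}

Colouring:
  {b,p,u,z} pairwise interfere (4-clique) ⇒ χ ≥ 4
  assign a→R1 b→R1 p→R2 u→R0 z→R3 — no edge inside a register ⇒ χ ≤ 4
  χ = 4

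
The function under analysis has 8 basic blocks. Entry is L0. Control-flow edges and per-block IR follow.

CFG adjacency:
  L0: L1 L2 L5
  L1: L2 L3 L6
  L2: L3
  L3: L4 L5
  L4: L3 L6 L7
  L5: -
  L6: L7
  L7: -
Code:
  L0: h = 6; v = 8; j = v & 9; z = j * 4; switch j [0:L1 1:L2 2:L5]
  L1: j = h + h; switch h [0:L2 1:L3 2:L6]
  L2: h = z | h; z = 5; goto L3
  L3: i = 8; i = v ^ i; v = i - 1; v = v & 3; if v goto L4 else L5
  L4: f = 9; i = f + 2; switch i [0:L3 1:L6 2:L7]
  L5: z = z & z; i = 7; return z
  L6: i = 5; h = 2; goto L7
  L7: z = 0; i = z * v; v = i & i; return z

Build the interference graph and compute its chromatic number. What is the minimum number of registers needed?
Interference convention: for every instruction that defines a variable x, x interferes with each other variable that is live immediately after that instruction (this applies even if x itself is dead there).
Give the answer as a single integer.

def/use:
  L0: def={h,j,v,z} ue=∅
  L1: def={j} ue={h}
  L2: def={h,z} ue={h,z}
  L3: def={i,v} ue={v}
  L4: def={f,i} ue=∅
  L5: def={i,z} ue={z}
  L6: def={h,i} ue=∅
  L7: def={i,v,z} ue={v}

Backward fixpoint:
  live L0: ∅→{h,v,z}
  live L1: {h,v,z}→{h,v,z}
  live L2: {h,v,z}→{v,z}
  live L3: {v,z}→{v,z}
  live L4: {v,z}→{v,z}
  live L5: {z}→∅
  live L6: {v}→{v}
  live L7: {v}→∅

Interfere edges:
  f — {v,z}
  h — {j,v,z}
  i — {v,z}
  j — {h,v,z}
  v — {f,h,i,j,z}
  z — {f,h,i,j,v}

Chromatic number:
  clique {h,j,v,z} ⇒ need ≥ 4
  4-colouring: c0={v}  c1={z}  c2={f,h,i}  c3={j}
  χ = 4

Answer: 4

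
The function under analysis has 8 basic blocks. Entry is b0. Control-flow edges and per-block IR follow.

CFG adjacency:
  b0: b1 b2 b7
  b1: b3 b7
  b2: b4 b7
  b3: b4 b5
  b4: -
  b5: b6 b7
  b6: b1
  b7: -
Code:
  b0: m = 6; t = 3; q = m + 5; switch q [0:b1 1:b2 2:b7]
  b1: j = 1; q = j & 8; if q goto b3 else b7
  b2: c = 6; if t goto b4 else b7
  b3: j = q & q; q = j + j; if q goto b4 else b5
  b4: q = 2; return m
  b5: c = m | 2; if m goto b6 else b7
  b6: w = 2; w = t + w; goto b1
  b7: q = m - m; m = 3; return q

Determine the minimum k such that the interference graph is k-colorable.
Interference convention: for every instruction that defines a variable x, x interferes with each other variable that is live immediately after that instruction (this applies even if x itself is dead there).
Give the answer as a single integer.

Answer: 3

Analysis:
Block summaries:
  b0: {m,q,t} / ∅
  b1: {j,q} / ∅
  b2: {c} / {t}
  b3: {j,q} / {q}
  b4: {q} / {m}
  b5: {c} / {m}
  b6: {w} / {t}
  b7: {m,q} / {m}

Liveness:
  live b0: ∅→{m,t}
  live b1: {m,t}→{m,q,t}
  live b2: {m,t}→{m}
  live b3: {m,q,t}→{m,t}
  live b4: {m}→∅
  live b5: {m,t}→{m,t}
  live b6: {m,t}→{m,t}
  live b7: {m}→∅

Interfere edges:
  c↔{m,t}
  j↔{m,t}
  m↔{c,j,q,t,w}
  q↔{m,t}
  t↔{c,j,m,q,w}
  w↔{m,t}

Registers:
  {c,m,t} pairwise interfere (3-clique) ⇒ χ ≥ 3
  assign c→r2 j→r2 m→r0 q→r2 t→r1 w→r2 — no edge inside a register ⇒ χ ≤ 3
  χ = 3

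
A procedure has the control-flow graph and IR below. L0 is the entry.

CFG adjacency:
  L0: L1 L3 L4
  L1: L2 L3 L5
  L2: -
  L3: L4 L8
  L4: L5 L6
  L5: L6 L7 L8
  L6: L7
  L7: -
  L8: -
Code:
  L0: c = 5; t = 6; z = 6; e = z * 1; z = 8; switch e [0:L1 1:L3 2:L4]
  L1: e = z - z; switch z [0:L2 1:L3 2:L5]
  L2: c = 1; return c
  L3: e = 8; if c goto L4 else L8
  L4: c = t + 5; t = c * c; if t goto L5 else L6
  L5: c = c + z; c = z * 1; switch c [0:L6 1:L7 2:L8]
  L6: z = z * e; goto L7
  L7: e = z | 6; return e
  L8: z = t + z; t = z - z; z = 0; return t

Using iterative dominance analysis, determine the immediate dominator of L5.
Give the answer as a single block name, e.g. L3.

Answer: L0

Derivation:
idom tree: L1←L0 L2←L1 L3←L0 L4←L0 L5←L0 L6←L0 L7←L0 L8←L0
Join-block Dom:
  L3: preds {L0,L1}: {L0} ∩ {L0,L1} = {L0}; idom=L0
  L4: preds {L0,L3}: {L0} ∩ {L0,L3} = {L0}; idom=L0
  L5: preds {L1,L4}: {L0,L1} ∩ {L0,L4} = {L0}; idom=L0
  L6: preds {L4,L5}: {L0,L4} ∩ {L0,L5} = {L0}; idom=L0
  L7: preds {L5,L6}: {L0,L5} ∩ {L0,L6} = {L0}; idom=L0
  L8: preds {L3,L5}: {L0,L3} ∩ {L0,L5} = {L0}; idom=L0

idom(L5) = L0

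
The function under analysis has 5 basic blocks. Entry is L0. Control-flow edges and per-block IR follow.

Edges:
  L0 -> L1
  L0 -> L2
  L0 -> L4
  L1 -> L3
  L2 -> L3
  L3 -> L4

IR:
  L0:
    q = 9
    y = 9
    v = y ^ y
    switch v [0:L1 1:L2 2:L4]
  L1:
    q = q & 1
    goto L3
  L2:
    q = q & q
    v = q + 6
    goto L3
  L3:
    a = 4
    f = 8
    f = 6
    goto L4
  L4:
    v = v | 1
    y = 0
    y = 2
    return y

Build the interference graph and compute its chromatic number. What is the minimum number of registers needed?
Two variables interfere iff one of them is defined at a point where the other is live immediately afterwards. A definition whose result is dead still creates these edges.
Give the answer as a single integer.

Block summaries:
  L0: {q,v,y} / ∅
  L1: {q} / {q}
  L2: {q,v} / {q}
  L3: {a,f} / ∅
  L4: {v,y} / {v}

Liveness:
  L0: in=∅ out={q,v}
  L1: in={q,v} out={v}
  L2: in={q} out={v}
  L3: in={v} out={v}
  L4: in={v} out=∅

Interfere edges:
  a: {v}
  f: {v}
  q: {v,y}
  v: {a,f,q}
  y: {q}

Colouring:
  clique {a,v} ⇒ need ≥ 2
  2-colouring: c0={v,y}  c1={a,f,q}
  χ = 2

Answer: 2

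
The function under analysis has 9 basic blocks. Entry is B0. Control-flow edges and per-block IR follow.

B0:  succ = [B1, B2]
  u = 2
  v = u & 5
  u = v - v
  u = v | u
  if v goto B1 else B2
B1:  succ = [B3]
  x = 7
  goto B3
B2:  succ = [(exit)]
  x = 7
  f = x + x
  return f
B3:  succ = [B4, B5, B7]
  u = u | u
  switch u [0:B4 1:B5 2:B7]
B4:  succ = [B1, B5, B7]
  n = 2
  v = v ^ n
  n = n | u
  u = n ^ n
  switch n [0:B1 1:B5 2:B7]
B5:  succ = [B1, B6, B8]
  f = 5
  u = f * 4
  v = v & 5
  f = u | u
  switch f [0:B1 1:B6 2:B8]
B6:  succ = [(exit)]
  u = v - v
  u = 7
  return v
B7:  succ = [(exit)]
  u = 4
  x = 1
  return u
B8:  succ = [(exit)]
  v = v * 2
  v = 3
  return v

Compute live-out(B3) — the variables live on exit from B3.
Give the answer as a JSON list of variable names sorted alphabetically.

Answer: ["u", "v"]

Derivation:
Block summaries:
  B0: {u,v} / ∅
  B1: {x} / ∅
  B2: {f,x} / ∅
  B3: {u} / {u}
  B4: {n,u,v} / {u,v}
  B5: {f,u,v} / {v}
  B6: {u} / {v}
  B7: {u,x} / ∅
  B8: {v} / {v}

Backward fixpoint:
  B0 li=∅ lo={u,v}
  B1 li={u,v} lo={u,v}
  B2 li=∅ lo=∅
  B3 li={u,v} lo={u,v}
  B4 li={u,v} lo={u,v}
  B5 li={v} lo={u,v}
  B6 li={v} lo=∅
  B7 li=∅ lo=∅
  B8 li={v} lo=∅

live-out(B3) = ["u", "v"]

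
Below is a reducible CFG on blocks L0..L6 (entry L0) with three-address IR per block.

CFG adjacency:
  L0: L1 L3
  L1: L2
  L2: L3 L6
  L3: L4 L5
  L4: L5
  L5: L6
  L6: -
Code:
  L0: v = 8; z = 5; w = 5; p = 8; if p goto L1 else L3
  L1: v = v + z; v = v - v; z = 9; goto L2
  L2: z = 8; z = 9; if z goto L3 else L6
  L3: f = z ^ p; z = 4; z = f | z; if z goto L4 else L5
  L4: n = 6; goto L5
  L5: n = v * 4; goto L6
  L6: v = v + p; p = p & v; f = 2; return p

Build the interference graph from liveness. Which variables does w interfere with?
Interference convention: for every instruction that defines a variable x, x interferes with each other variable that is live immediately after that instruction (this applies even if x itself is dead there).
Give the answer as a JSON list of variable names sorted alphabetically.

Block summaries:
  L0: {p,v,w,z} / ∅
  L1: {v,z} / {v,z}
  L2: {z} / ∅
  L3: {f,z} / {p,z}
  L4: {n} / ∅
  L5: {n} / {v}
  L6: {f,p,v} / {p,v}

Backward fixpoint:
  L0: in=∅ out={p,v,z}
  L1: in={p,v,z} out={p,v}
  L2: in={p,v} out={p,v,z}
  L3: in={p,v,z} out={p,v}
  L4: in={p,v} out={p,v}
  L5: in={p,v} out={p,v}
  L6: in={p,v} out=∅

Conflict graph:
  f — {p,v,z}
  n — {p,v}
  p — {f,n,v,z}
  v — {f,n,p,w,z}
  w — {v,z}
  z — {f,p,v,w}

N(w) = ["v", "z"]

Answer: ["v", "z"]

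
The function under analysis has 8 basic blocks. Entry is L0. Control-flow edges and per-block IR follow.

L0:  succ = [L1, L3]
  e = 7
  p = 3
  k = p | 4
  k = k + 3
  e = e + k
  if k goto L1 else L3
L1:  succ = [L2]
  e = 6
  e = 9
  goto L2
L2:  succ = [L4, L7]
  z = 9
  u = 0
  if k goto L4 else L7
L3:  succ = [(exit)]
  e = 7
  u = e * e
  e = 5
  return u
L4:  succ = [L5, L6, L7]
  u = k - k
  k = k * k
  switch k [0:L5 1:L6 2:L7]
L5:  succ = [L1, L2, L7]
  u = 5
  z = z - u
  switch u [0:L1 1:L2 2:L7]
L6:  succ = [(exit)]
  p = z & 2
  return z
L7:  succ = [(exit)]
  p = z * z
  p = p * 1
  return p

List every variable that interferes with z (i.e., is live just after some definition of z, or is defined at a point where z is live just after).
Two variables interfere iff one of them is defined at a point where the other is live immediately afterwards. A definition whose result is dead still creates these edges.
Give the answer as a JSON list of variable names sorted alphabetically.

Per-block:
  L0: def={e,k,p} ue=∅
  L1: def={e} ue=∅
  L2: def={u,z} ue={k}
  L3: def={e,u} ue=∅
  L4: def={k,u} ue={k}
  L5: def={u,z} ue={z}
  L6: def={p} ue={z}
  L7: def={p} ue={z}

Live sets:
  live L0: ∅→{k}
  live L1: {k}→{k}
  live L2: {k}→{k,z}
  live L3: ∅→∅
  live L4: {k,z}→{k,z}
  live L5: {k,z}→{k,z}
  live L6: {z}→∅
  live L7: {z}→∅

Interfere edges:
  e: {k,p,u}
  k: {e,u,z}
  p: {e,z}
  u: {e,k,z}
  z: {k,p,u}

N(z) = ["k", "p", "u"]

Answer: ["k", "p", "u"]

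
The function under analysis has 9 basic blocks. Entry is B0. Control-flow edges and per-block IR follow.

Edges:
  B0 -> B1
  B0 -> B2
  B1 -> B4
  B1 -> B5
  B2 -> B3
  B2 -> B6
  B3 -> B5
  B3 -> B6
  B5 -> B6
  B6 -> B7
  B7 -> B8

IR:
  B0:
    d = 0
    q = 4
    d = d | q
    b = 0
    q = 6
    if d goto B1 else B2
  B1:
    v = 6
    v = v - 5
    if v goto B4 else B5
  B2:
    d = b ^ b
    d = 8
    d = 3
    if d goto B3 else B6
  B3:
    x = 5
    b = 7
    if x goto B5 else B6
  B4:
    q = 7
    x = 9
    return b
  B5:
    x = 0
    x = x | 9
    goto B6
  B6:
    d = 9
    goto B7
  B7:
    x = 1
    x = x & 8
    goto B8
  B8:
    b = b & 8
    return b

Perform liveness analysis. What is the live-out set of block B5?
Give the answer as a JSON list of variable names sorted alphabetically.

def/use:
  B0: {b,d,q} / ∅
  B1: {v} / ∅
  B2: {d} / {b}
  B3: {b,x} / ∅
  B4: {q,x} / {b}
  B5: {x} / ∅
  B6: {d} / ∅
  B7: {x} / ∅
  B8: {b} / {b}

Live sets:
  live B0: ∅→{b}
  live B1: {b}→{b}
  live B2: {b}→{b}
  live B3: ∅→{b}
  live B4: {b}→∅
  live B5: {b}→{b}
  live B6: {b}→{b}
  live B7: {b}→{b}
  live B8: {b}→∅

live-out(B5) = ["b"]

Answer: ["b"]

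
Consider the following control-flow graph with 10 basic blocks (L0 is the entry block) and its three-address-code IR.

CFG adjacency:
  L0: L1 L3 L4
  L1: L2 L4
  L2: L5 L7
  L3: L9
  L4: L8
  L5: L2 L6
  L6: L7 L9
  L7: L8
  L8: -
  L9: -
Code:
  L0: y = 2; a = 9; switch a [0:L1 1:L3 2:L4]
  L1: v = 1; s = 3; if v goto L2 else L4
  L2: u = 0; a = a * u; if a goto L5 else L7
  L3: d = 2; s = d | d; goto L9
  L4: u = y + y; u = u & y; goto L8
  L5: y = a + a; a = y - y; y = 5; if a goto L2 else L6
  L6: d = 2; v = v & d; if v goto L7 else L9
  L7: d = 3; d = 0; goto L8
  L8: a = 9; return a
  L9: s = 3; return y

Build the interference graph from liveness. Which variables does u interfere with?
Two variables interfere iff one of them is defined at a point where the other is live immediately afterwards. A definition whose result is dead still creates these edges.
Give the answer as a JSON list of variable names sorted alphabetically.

Block summaries:
  L0: def={a,y} ue=∅
  L1: def={s,v} ue=∅
  L2: def={a,u} ue={a}
  L3: def={d,s} ue=∅
  L4: def={u} ue={y}
  L5: def={a,y} ue={a}
  L6: def={d,v} ue={v}
  L7: def={d} ue=∅
  L8: def={a} ue=∅
  L9: def={s} ue={y}

Backward fixpoint:
  L0 li=∅ lo={a,y}
  L1 li={a,y} lo={a,v,y}
  L2 li={a,v} lo={a,v}
  L3 li={y} lo={y}
  L4 li={y} lo=∅
  L5 li={a,v} lo={a,v,y}
  L6 li={v,y} lo={y}
  L7 li=∅ lo=∅
  L8 li=∅ lo=∅
  L9 li={y} lo=∅

Interfere edges:
  a — {s,u,v,y}
  d — {v,y}
  s — {a,v,y}
  u — {a,v,y}
  v — {a,d,s,u,y}
  y — {a,d,s,u,v}

N(u) = ["a", "v", "y"]

Answer: ["a", "v", "y"]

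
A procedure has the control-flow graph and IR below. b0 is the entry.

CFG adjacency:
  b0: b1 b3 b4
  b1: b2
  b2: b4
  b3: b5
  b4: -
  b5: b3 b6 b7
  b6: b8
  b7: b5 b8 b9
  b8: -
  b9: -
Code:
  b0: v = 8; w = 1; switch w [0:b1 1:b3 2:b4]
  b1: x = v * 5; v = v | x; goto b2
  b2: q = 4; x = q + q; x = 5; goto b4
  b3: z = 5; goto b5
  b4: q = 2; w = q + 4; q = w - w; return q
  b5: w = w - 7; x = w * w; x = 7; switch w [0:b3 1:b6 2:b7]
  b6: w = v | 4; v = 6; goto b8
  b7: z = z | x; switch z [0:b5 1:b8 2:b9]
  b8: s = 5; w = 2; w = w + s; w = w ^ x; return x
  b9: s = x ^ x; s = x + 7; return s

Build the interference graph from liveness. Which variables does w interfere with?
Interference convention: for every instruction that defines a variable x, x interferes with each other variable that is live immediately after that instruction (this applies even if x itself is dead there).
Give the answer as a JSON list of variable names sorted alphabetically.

Per-block:
  b0 def {v,w} use ∅
  b1 def {v,x} use {v}
  b2 def {q,x} use ∅
  b3 def {z} use ∅
  b4 def {q,w} use ∅
  b5 def {w,x} use {w}
  b6 def {v,w} use {v}
  b7 def {z} use {x,z}
  b8 def {s,w} use {x}
  b9 def {s} use {x}

Liveness:
  b0: in=∅ out={v,w}
  b1: in={v} out=∅
  b2: in=∅ out=∅
  b3: in={v,w} out={v,w,z}
  b4: in=∅ out=∅
  b5: in={v,w,z} out={v,w,x,z}
  b6: in={v,x} out={x}
  b7: in={v,w,x,z} out={v,w,x,z}
  b8: in={x} out=∅
  b9: in={x} out=∅

Interference:
  q↔∅
  s↔{w,x}
  v↔{w,x,z}
  w↔{s,v,x,z}
  x↔{s,v,w,z}
  z↔{v,w,x}

N(w) = ["s", "v", "x", "z"]

Answer: ["s", "v", "x", "z"]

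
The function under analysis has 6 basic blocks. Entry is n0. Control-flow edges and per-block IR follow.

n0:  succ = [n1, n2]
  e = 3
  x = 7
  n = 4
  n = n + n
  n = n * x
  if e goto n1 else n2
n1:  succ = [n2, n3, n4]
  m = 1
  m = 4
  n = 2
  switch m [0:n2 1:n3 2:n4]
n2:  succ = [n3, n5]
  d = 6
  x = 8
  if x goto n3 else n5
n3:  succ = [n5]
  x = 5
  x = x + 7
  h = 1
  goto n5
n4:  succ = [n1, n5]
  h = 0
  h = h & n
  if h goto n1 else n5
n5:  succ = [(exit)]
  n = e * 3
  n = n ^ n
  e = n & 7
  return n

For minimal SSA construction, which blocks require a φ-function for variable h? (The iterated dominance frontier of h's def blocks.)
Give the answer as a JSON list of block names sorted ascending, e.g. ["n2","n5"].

Answer: ["n1", "n2", "n3", "n5"]

Working:
idom tree: n1←n0 n2←n0 n3←n0 n4←n1 n5←n0
Dom∩ at merges:
  n1: preds {n0,n4}: {n0} ∩ {n0,n1,n4} = {n0}; idom=n0
  n2: preds {n0,n1}: {n0} ∩ {n0,n1} = {n0}; idom=n0
  n3: preds {n1,n2}: {n0,n1} ∩ {n0,n2} = {n0}; idom=n0
  n5: preds {n2,n3,n4}: {n0,n2} ∩ {n0,n3} ∩ {n0,n1,n4} = {n0}; idom=n0

DF derivation:
  join n1 pred n0: · stop@n0
  join n1 pred n4: n4→n1 stop@n0
  join n2 pred n0: · stop@n0
  join n2 pred n1: n1 stop@n0
  join n3 pred n1: n1 stop@n0
  join n3 pred n2: n2 stop@n0
  join n5 pred n2: n2 stop@n0
  join n5 pred n3: n3 stop@n0
  join n5 pred n4: n4→n1 stop@n0
  DF(n0)=∅
  DF(n1)={n1,n2,n3,n5}
  DF(n2)={n3,n5}
  DF(n3)={n5}
  DF(n4)={n1,n5}
  DF(n5)=∅

φ for h: defs {n3,n4}
  DF⁺ = {n1,n2,n3,n5}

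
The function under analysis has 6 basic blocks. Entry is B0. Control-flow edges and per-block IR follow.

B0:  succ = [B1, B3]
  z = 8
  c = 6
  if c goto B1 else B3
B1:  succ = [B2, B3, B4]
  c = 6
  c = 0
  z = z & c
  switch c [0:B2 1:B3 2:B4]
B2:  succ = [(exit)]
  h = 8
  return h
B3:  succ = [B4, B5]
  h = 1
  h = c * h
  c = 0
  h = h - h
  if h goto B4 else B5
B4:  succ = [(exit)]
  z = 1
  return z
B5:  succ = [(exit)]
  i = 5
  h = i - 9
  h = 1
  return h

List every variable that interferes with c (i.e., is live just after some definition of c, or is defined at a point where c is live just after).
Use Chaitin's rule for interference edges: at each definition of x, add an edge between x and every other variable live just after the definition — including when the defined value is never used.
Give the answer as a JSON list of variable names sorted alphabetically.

Per-block:
  B0: def={c,z} ue=∅
  B1: def={c,z} ue={z}
  B2: def={h} ue=∅
  B3: def={c,h} ue={c}
  B4: def={z} ue=∅
  B5: def={h,i} ue=∅

Backward fixpoint:
  live B0: ∅→{c,z}
  live B1: {z}→{c}
  live B2: ∅→∅
  live B3: {c}→∅
  live B4: ∅→∅
  live B5: ∅→∅

Interfere edges:
  c — {h,z}
  h — {c}
  i — ∅
  z — {c}

N(c) = ["h", "z"]

Answer: ["h", "z"]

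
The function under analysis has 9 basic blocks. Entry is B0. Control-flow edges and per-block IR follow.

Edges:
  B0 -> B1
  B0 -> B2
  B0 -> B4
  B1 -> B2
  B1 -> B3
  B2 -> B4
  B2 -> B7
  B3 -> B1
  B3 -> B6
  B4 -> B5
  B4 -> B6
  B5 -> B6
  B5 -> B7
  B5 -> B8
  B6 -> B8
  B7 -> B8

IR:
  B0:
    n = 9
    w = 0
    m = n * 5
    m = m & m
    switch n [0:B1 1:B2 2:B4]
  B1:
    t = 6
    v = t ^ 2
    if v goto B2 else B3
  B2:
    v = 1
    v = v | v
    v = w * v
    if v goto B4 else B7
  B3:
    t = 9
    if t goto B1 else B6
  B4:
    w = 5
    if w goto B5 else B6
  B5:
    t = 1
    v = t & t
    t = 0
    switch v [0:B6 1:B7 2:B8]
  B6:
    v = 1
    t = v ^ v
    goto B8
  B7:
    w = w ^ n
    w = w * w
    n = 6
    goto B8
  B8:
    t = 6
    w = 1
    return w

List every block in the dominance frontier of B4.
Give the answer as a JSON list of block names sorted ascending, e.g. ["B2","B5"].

idom tree: B1←B0 B2←B0 B3←B1 B4←B0 B5←B4 B6←B0 B7←B0 B8←B0
Dom at joins:
  B1: preds {B0,B3}: {B0} ∩ {B0,B1,B3} = {B0}; idom=B0
  B2: preds {B0,B1}: {B0} ∩ {B0,B1} = {B0}; idom=B0
  B4: preds {B0,B2}: {B0} ∩ {B0,B2} = {B0}; idom=B0
  B6: preds {B3,B4,B5}: {B0,B1,B3} ∩ {B0,B4} ∩ {B0,B4,B5} = {B0}; idom=B0
  B7: preds {B2,B5}: {B0,B2} ∩ {B0,B4,B5} = {B0}; idom=B0
  B8: preds {B5,B6,B7}: {B0,B4,B5} ∩ {B0,B6} ∩ {B0,B7} = {B0}; idom=B0

DF derivation:
  join B1 pred B0: · stop@B0
  join B1 pred B3: B3→B1 stop@B0
  join B2 pred B0: · stop@B0
  join B2 pred B1: B1 stop@B0
  join B4 pred B0: · stop@B0
  join B4 pred B2: B2 stop@B0
  join B6 pred B3: B3→B1 stop@B0
  join B6 pred B4: B4 stop@B0
  join B6 pred B5: B5→B4 stop@B0
  join B7 pred B2: B2 stop@B0
  join B7 pred B5: B5→B4 stop@B0
  join B8 pred B5: B5→B4 stop@B0
  join B8 pred B6: B6 stop@B0
  join B8 pred B7: B7 stop@B0
  DF(B0)=∅
  DF(B1)={B1,B2,B6}
  DF(B2)={B4,B7}
  DF(B3)={B1,B6}
  DF(B4)={B6,B7,B8}
  DF(B5)={B6,B7,B8}
  DF(B6)={B8}
  DF(B7)={B8}
  DF(B8)=∅

DF(B4) = ["B6", "B7", "B8"]

Answer: ["B6", "B7", "B8"]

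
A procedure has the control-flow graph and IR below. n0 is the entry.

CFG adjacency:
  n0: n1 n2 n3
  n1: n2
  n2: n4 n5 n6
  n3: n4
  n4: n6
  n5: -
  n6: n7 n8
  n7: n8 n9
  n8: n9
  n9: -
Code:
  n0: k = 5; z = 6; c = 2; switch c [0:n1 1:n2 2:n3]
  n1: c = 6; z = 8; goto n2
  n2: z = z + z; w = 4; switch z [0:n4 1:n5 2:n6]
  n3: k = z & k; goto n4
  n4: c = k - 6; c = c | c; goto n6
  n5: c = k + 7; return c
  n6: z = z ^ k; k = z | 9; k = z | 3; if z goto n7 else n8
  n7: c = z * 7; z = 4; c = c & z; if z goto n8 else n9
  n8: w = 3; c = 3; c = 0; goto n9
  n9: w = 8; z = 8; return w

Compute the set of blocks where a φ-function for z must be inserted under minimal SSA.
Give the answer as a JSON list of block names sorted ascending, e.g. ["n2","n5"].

Answer: ["n2", "n4", "n6", "n8", "n9"]

Derivation:
idom tree: n1←n0 n2←n0 n3←n0 n4←n0 n5←n2 n6←n0 n7←n6 n8←n6 n9←n6
Join-block Dom:
  n2: preds {n0,n1}: {n0} ∩ {n0,n1} = {n0}; idom=n0
  n4: preds {n2,n3}: {n0,n2} ∩ {n0,n3} = {n0}; idom=n0
  n6: preds {n2,n4}: {n0,n2} ∩ {n0,n4} = {n0}; idom=n0
  n8: preds {n6,n7}: {n0,n6} ∩ {n0,n6,n7} = {n0,n6}; idom=n6
  n9: preds {n7,n8}: {n0,n6,n7} ∩ {n0,n6,n8} = {n0,n6}; idom=n6

DF walk-up:
  join n2 pred n0: · stop@n0
  join n2 pred n1: n1 stop@n0
  join n4 pred n2: n2 stop@n0
  join n4 pred n3: n3 stop@n0
  join n6 pred n2: n2 stop@n0
  join n6 pred n4: n4 stop@n0
  join n8 pred n6: · stop@n6
  join n8 pred n7: n7 stop@n6
  join n9 pred n7: n7 stop@n6
  join n9 pred n8: n8 stop@n6
  n0: DF=∅
  n1: DF={n2}
  n2: DF={n4,n6}
  n3: DF={n4}
  n4: DF={n6}
  n5: DF=∅
  n6: DF=∅
  n7: DF={n8,n9}
  n8: DF={n9}
  n9: DF=∅

φ for z: defs {n0,n1,n2,n6,n7,n9}
  DF⁺ = {n2,n4,n6,n8,n9}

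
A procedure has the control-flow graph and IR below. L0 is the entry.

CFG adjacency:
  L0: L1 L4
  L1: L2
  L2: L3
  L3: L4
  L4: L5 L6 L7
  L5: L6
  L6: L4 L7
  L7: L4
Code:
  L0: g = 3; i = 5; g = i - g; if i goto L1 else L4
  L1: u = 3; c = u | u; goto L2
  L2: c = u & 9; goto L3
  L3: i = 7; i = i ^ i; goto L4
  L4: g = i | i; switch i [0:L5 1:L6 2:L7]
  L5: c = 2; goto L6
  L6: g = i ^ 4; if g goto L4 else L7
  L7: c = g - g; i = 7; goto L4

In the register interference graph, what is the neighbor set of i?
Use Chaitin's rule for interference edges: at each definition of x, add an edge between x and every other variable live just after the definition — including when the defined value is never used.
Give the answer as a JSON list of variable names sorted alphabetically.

def/use:
  L0: {g,i} / ∅
  L1: {c,u} / ∅
  L2: {c} / {u}
  L3: {i} / ∅
  L4: {g} / {i}
  L5: {c} / ∅
  L6: {g} / {i}
  L7: {c,i} / {g}

Live sets:
  L0 li=∅ lo={i}
  L1 li=∅ lo={u}
  L2 li={u} lo=∅
  L3 li=∅ lo={i}
  L4 li={i} lo={g,i}
  L5 li={i} lo={i}
  L6 li={i} lo={g,i}
  L7 li={g} lo={i}

Interfere edges:
  c — {i,u}
  g — {i}
  i — {c,g}
  u — {c}

N(i) = ["c", "g"]

Answer: ["c", "g"]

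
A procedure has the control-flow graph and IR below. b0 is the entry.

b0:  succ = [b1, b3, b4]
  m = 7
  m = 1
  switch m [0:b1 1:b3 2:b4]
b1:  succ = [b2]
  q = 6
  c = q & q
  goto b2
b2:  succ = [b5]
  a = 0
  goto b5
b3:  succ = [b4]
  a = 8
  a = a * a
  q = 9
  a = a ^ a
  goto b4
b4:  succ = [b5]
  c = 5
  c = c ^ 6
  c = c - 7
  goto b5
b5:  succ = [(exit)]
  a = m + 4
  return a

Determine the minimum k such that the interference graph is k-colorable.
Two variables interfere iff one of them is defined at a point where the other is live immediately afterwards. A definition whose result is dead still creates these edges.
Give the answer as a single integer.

Per-block:
  b0 def {m} use ∅
  b1 def {c,q} use ∅
  b2 def {a} use ∅
  b3 def {a,q} use ∅
  b4 def {c} use ∅
  b5 def {a} use {m}

Backward fixpoint:
  b0: in=∅ out={m}
  b1: in={m} out={m}
  b2: in={m} out={m}
  b3: in={m} out={m}
  b4: in={m} out={m}
  b5: in={m} out=∅

Conflict graph:
  a — {m,q}
  c — {m}
  m — {a,c,q}
  q — {a,m}

Registers:
  clique {a,m,q} ⇒ need ≥ 3
  3-colouring: R0={m}  R1={a,c}  R2={q}
  χ = 3

Answer: 3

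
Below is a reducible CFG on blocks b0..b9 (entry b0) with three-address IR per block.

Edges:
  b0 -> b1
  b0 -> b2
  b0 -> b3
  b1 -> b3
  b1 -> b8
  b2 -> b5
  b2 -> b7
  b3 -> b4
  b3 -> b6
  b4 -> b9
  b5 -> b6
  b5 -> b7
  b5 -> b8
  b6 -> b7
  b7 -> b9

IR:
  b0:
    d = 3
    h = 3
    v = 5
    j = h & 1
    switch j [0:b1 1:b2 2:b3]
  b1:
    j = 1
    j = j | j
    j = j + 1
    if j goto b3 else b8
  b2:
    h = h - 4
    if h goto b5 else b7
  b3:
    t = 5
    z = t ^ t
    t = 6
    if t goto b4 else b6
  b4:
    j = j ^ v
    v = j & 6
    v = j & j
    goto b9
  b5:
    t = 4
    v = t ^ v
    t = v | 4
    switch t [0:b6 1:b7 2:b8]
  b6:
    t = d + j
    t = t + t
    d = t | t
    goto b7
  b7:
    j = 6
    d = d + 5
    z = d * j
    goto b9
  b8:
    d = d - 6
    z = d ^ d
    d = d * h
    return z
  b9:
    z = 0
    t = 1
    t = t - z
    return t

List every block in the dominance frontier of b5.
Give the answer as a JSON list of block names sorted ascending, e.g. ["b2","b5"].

idom tree: b1←b0 b2←b0 b3←b0 b4←b3 b5←b2 b6←b0 b7←b0 b8←b0 b9←b0
Dom at joins:
  b3: preds {b0,b1}: {b0} ∩ {b0,b1} = {b0}; idom=b0
  b6: preds {b3,b5}: {b0,b3} ∩ {b0,b2,b5} = {b0}; idom=b0
  b7: preds {b2,b5,b6}: {b0,b2} ∩ {b0,b2,b5} ∩ {b0,b6} = {b0}; idom=b0
  b8: preds {b1,b5}: {b0,b1} ∩ {b0,b2,b5} = {b0}; idom=b0
  b9: preds {b4,b7}: {b0,b3,b4} ∩ {b0,b7} = {b0}; idom=b0

DF derivation:
  join b3 pred b0: · stop@b0
  join b3 pred b1: b1 stop@b0
  join b6 pred b3: b3 stop@b0
  join b6 pred b5: b5→b2 stop@b0
  join b7 pred b2: b2 stop@b0
  join b7 pred b5: b5→b2 stop@b0
  join b7 pred b6: b6 stop@b0
  join b8 pred b1: b1 stop@b0
  join b8 pred b5: b5→b2 stop@b0
  join b9 pred b4: b4→b3 stop@b0
  join b9 pred b7: b7 stop@b0
  DF(b0)=∅
  DF(b1)={b3,b8}
  DF(b2)={b6,b7,b8}
  DF(b3)={b6,b9}
  DF(b4)={b9}
  DF(b5)={b6,b7,b8}
  DF(b6)={b7}
  DF(b7)={b9}
  DF(b8)=∅
  DF(b9)=∅

DF(b5) = ["b6", "b7", "b8"]

Answer: ["b6", "b7", "b8"]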